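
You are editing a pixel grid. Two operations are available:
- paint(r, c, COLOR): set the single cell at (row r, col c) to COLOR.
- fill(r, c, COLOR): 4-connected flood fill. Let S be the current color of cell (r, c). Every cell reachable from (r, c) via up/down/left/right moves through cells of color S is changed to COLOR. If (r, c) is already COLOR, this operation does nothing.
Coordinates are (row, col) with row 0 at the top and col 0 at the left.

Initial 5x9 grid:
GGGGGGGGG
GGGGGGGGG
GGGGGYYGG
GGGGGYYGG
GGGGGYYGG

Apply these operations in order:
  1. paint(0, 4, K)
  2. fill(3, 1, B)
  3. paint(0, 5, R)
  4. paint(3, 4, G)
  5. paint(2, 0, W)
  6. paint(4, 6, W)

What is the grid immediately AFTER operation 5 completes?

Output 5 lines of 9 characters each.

Answer: BBBBKRBBB
BBBBBBBBB
WBBBBYYBB
BBBBGYYBB
BBBBBYYBB

Derivation:
After op 1 paint(0,4,K):
GGGGKGGGG
GGGGGGGGG
GGGGGYYGG
GGGGGYYGG
GGGGGYYGG
After op 2 fill(3,1,B) [38 cells changed]:
BBBBKBBBB
BBBBBBBBB
BBBBBYYBB
BBBBBYYBB
BBBBBYYBB
After op 3 paint(0,5,R):
BBBBKRBBB
BBBBBBBBB
BBBBBYYBB
BBBBBYYBB
BBBBBYYBB
After op 4 paint(3,4,G):
BBBBKRBBB
BBBBBBBBB
BBBBBYYBB
BBBBGYYBB
BBBBBYYBB
After op 5 paint(2,0,W):
BBBBKRBBB
BBBBBBBBB
WBBBBYYBB
BBBBGYYBB
BBBBBYYBB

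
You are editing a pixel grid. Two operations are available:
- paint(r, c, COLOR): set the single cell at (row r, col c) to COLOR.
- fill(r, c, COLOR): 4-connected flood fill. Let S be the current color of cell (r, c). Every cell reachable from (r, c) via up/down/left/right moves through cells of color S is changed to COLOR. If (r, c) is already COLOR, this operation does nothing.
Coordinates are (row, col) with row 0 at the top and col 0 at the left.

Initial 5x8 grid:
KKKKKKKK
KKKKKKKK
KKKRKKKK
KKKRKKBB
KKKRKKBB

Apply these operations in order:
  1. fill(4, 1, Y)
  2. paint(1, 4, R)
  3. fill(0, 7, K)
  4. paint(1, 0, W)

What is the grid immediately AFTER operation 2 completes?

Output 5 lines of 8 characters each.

Answer: YYYYYYYY
YYYYRYYY
YYYRYYYY
YYYRYYBB
YYYRYYBB

Derivation:
After op 1 fill(4,1,Y) [33 cells changed]:
YYYYYYYY
YYYYYYYY
YYYRYYYY
YYYRYYBB
YYYRYYBB
After op 2 paint(1,4,R):
YYYYYYYY
YYYYRYYY
YYYRYYYY
YYYRYYBB
YYYRYYBB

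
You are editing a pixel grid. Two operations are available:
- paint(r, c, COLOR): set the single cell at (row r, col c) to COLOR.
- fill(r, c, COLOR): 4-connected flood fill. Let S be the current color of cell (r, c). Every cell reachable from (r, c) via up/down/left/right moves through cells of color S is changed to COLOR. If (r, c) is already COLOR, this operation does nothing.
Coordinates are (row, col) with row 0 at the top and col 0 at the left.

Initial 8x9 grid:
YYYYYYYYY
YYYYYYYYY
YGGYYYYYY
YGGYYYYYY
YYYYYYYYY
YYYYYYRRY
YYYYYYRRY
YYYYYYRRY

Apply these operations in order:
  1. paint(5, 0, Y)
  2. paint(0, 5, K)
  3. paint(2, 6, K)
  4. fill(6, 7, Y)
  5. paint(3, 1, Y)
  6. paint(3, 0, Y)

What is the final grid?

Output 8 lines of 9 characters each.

After op 1 paint(5,0,Y):
YYYYYYYYY
YYYYYYYYY
YGGYYYYYY
YGGYYYYYY
YYYYYYYYY
YYYYYYRRY
YYYYYYRRY
YYYYYYRRY
After op 2 paint(0,5,K):
YYYYYKYYY
YYYYYYYYY
YGGYYYYYY
YGGYYYYYY
YYYYYYYYY
YYYYYYRRY
YYYYYYRRY
YYYYYYRRY
After op 3 paint(2,6,K):
YYYYYKYYY
YYYYYYYYY
YGGYYYKYY
YGGYYYYYY
YYYYYYYYY
YYYYYYRRY
YYYYYYRRY
YYYYYYRRY
After op 4 fill(6,7,Y) [6 cells changed]:
YYYYYKYYY
YYYYYYYYY
YGGYYYKYY
YGGYYYYYY
YYYYYYYYY
YYYYYYYYY
YYYYYYYYY
YYYYYYYYY
After op 5 paint(3,1,Y):
YYYYYKYYY
YYYYYYYYY
YGGYYYKYY
YYGYYYYYY
YYYYYYYYY
YYYYYYYYY
YYYYYYYYY
YYYYYYYYY
After op 6 paint(3,0,Y):
YYYYYKYYY
YYYYYYYYY
YGGYYYKYY
YYGYYYYYY
YYYYYYYYY
YYYYYYYYY
YYYYYYYYY
YYYYYYYYY

Answer: YYYYYKYYY
YYYYYYYYY
YGGYYYKYY
YYGYYYYYY
YYYYYYYYY
YYYYYYYYY
YYYYYYYYY
YYYYYYYYY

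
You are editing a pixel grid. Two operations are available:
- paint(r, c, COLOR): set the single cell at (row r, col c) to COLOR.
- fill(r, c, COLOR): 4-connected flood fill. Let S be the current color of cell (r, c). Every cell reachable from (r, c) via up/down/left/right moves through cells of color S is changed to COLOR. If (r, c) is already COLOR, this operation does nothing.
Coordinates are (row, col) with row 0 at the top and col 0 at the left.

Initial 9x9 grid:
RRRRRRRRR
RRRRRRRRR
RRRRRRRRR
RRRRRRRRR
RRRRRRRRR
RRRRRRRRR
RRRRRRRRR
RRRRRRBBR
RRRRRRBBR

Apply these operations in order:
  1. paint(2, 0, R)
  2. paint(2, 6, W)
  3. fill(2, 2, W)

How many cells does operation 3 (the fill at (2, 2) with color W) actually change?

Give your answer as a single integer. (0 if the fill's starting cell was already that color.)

After op 1 paint(2,0,R):
RRRRRRRRR
RRRRRRRRR
RRRRRRRRR
RRRRRRRRR
RRRRRRRRR
RRRRRRRRR
RRRRRRRRR
RRRRRRBBR
RRRRRRBBR
After op 2 paint(2,6,W):
RRRRRRRRR
RRRRRRRRR
RRRRRRWRR
RRRRRRRRR
RRRRRRRRR
RRRRRRRRR
RRRRRRRRR
RRRRRRBBR
RRRRRRBBR
After op 3 fill(2,2,W) [76 cells changed]:
WWWWWWWWW
WWWWWWWWW
WWWWWWWWW
WWWWWWWWW
WWWWWWWWW
WWWWWWWWW
WWWWWWWWW
WWWWWWBBW
WWWWWWBBW

Answer: 76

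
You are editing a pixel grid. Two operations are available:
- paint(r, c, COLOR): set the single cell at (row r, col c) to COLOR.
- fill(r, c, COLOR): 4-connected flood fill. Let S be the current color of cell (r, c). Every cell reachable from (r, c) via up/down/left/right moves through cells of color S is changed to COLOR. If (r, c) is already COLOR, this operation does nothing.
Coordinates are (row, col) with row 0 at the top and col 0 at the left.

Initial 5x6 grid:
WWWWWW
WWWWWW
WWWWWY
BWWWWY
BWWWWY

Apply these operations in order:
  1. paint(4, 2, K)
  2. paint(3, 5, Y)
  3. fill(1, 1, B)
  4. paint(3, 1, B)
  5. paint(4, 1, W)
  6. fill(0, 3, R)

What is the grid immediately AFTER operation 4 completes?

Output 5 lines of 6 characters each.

Answer: BBBBBB
BBBBBB
BBBBBY
BBBBBY
BBKBBY

Derivation:
After op 1 paint(4,2,K):
WWWWWW
WWWWWW
WWWWWY
BWWWWY
BWKWWY
After op 2 paint(3,5,Y):
WWWWWW
WWWWWW
WWWWWY
BWWWWY
BWKWWY
After op 3 fill(1,1,B) [24 cells changed]:
BBBBBB
BBBBBB
BBBBBY
BBBBBY
BBKBBY
After op 4 paint(3,1,B):
BBBBBB
BBBBBB
BBBBBY
BBBBBY
BBKBBY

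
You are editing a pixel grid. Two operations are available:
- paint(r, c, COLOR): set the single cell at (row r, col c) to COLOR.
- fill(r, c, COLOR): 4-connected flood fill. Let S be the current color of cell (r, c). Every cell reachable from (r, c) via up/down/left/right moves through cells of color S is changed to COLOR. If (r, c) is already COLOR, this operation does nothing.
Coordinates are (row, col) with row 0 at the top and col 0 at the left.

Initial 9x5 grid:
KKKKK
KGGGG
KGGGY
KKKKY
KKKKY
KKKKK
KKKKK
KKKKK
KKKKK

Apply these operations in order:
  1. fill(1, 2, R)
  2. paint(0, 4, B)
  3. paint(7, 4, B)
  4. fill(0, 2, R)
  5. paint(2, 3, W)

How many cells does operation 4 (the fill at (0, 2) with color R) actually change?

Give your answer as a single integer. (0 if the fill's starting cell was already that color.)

Answer: 33

Derivation:
After op 1 fill(1,2,R) [7 cells changed]:
KKKKK
KRRRR
KRRRY
KKKKY
KKKKY
KKKKK
KKKKK
KKKKK
KKKKK
After op 2 paint(0,4,B):
KKKKB
KRRRR
KRRRY
KKKKY
KKKKY
KKKKK
KKKKK
KKKKK
KKKKK
After op 3 paint(7,4,B):
KKKKB
KRRRR
KRRRY
KKKKY
KKKKY
KKKKK
KKKKK
KKKKB
KKKKK
After op 4 fill(0,2,R) [33 cells changed]:
RRRRB
RRRRR
RRRRY
RRRRY
RRRRY
RRRRR
RRRRR
RRRRB
RRRRR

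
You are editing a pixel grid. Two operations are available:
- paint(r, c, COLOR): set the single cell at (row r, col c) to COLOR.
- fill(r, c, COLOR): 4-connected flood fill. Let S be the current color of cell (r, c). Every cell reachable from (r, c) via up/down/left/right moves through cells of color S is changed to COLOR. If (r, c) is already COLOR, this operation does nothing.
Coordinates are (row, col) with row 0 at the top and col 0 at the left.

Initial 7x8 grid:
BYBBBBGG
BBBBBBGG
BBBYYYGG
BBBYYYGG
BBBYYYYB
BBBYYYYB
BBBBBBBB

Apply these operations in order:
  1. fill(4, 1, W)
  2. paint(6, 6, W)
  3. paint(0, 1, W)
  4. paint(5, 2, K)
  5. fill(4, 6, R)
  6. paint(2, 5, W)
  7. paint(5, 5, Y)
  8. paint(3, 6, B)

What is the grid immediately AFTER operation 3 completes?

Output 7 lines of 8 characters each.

Answer: WWWWWWGG
WWWWWWGG
WWWYYYGG
WWWYYYGG
WWWYYYYW
WWWYYYYW
WWWWWWWW

Derivation:
After op 1 fill(4,1,W) [33 cells changed]:
WYWWWWGG
WWWWWWGG
WWWYYYGG
WWWYYYGG
WWWYYYYW
WWWYYYYW
WWWWWWWW
After op 2 paint(6,6,W):
WYWWWWGG
WWWWWWGG
WWWYYYGG
WWWYYYGG
WWWYYYYW
WWWYYYYW
WWWWWWWW
After op 3 paint(0,1,W):
WWWWWWGG
WWWWWWGG
WWWYYYGG
WWWYYYGG
WWWYYYYW
WWWYYYYW
WWWWWWWW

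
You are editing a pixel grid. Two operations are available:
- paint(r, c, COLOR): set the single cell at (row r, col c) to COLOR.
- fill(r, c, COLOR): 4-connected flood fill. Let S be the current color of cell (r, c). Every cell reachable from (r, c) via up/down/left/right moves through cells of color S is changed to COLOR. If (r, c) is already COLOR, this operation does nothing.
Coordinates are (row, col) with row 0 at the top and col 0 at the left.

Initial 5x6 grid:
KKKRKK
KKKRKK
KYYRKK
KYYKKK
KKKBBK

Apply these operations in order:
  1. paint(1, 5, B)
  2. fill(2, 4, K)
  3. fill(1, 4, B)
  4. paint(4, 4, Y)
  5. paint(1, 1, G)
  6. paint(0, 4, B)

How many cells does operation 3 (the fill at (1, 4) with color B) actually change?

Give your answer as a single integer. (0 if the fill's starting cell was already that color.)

Answer: 9

Derivation:
After op 1 paint(1,5,B):
KKKRKK
KKKRKB
KYYRKK
KYYKKK
KKKBBK
After op 2 fill(2,4,K) [0 cells changed]:
KKKRKK
KKKRKB
KYYRKK
KYYKKK
KKKBBK
After op 3 fill(1,4,B) [9 cells changed]:
KKKRBB
KKKRBB
KYYRBB
KYYBBB
KKKBBB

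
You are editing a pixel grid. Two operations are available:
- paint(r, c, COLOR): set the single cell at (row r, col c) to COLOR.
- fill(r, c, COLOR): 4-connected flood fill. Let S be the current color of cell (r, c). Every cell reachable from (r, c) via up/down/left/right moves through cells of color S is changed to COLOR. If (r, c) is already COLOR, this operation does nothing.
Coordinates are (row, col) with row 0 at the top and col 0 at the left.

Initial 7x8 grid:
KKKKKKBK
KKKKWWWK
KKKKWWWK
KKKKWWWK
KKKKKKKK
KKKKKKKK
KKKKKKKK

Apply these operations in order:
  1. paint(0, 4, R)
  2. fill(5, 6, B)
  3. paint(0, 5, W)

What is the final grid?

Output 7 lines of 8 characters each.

Answer: BBBBRWBB
BBBBWWWB
BBBBWWWB
BBBBWWWB
BBBBBBBB
BBBBBBBB
BBBBBBBB

Derivation:
After op 1 paint(0,4,R):
KKKKRKBK
KKKKWWWK
KKKKWWWK
KKKKWWWK
KKKKKKKK
KKKKKKKK
KKKKKKKK
After op 2 fill(5,6,B) [44 cells changed]:
BBBBRKBB
BBBBWWWB
BBBBWWWB
BBBBWWWB
BBBBBBBB
BBBBBBBB
BBBBBBBB
After op 3 paint(0,5,W):
BBBBRWBB
BBBBWWWB
BBBBWWWB
BBBBWWWB
BBBBBBBB
BBBBBBBB
BBBBBBBB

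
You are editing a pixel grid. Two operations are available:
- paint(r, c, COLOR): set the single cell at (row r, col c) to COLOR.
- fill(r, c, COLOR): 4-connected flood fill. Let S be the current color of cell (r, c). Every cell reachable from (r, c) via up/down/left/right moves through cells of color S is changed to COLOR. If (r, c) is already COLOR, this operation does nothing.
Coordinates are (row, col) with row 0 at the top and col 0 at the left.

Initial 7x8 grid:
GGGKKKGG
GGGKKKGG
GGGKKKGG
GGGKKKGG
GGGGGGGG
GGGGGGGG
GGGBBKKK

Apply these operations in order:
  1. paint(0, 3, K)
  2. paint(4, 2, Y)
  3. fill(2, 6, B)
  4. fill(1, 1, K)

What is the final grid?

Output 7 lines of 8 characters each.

Answer: KKKKKKKK
KKKKKKKK
KKKKKKKK
KKKKKKKK
KKYKKKKK
KKKKKKKK
KKKKKKKK

Derivation:
After op 1 paint(0,3,K):
GGGKKKGG
GGGKKKGG
GGGKKKGG
GGGKKKGG
GGGGGGGG
GGGGGGGG
GGGBBKKK
After op 2 paint(4,2,Y):
GGGKKKGG
GGGKKKGG
GGGKKKGG
GGGKKKGG
GGYGGGGG
GGGGGGGG
GGGBBKKK
After op 3 fill(2,6,B) [38 cells changed]:
BBBKKKBB
BBBKKKBB
BBBKKKBB
BBBKKKBB
BBYBBBBB
BBBBBBBB
BBBBBKKK
After op 4 fill(1,1,K) [40 cells changed]:
KKKKKKKK
KKKKKKKK
KKKKKKKK
KKKKKKKK
KKYKKKKK
KKKKKKKK
KKKKKKKK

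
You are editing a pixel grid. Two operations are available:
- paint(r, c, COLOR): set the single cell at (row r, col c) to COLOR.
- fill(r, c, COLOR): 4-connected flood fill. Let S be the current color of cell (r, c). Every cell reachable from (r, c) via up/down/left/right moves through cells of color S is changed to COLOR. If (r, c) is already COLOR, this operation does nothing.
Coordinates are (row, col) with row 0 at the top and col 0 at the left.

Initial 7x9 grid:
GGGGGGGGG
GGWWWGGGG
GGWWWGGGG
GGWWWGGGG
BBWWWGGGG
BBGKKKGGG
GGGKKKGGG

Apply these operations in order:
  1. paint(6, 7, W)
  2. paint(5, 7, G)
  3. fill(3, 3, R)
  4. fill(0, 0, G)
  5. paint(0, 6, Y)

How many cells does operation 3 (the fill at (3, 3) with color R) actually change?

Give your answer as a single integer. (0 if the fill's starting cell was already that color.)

Answer: 12

Derivation:
After op 1 paint(6,7,W):
GGGGGGGGG
GGWWWGGGG
GGWWWGGGG
GGWWWGGGG
BBWWWGGGG
BBGKKKGGG
GGGKKKGWG
After op 2 paint(5,7,G):
GGGGGGGGG
GGWWWGGGG
GGWWWGGGG
GGWWWGGGG
BBWWWGGGG
BBGKKKGGG
GGGKKKGWG
After op 3 fill(3,3,R) [12 cells changed]:
GGGGGGGGG
GGRRRGGGG
GGRRRGGGG
GGRRRGGGG
BBRRRGGGG
BBGKKKGGG
GGGKKKGWG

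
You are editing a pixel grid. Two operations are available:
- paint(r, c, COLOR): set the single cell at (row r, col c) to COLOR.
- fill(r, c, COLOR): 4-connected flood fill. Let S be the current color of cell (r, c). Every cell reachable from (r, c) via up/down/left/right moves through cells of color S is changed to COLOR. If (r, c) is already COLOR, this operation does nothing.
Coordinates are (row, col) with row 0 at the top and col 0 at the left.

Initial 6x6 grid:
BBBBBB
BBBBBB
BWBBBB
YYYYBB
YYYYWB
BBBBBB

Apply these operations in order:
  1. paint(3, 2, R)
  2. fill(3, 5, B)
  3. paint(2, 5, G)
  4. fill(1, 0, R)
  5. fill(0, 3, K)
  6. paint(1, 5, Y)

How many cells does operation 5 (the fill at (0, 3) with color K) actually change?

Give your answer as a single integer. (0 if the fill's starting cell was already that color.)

After op 1 paint(3,2,R):
BBBBBB
BBBBBB
BWBBBB
YYRYBB
YYYYWB
BBBBBB
After op 2 fill(3,5,B) [0 cells changed]:
BBBBBB
BBBBBB
BWBBBB
YYRYBB
YYYYWB
BBBBBB
After op 3 paint(2,5,G):
BBBBBB
BBBBBB
BWBBBG
YYRYBB
YYYYWB
BBBBBB
After op 4 fill(1,0,R) [25 cells changed]:
RRRRRR
RRRRRR
RWRRRG
YYRYRR
YYYYWR
RRRRRR
After op 5 fill(0,3,K) [26 cells changed]:
KKKKKK
KKKKKK
KWKKKG
YYKYKK
YYYYWK
KKKKKK

Answer: 26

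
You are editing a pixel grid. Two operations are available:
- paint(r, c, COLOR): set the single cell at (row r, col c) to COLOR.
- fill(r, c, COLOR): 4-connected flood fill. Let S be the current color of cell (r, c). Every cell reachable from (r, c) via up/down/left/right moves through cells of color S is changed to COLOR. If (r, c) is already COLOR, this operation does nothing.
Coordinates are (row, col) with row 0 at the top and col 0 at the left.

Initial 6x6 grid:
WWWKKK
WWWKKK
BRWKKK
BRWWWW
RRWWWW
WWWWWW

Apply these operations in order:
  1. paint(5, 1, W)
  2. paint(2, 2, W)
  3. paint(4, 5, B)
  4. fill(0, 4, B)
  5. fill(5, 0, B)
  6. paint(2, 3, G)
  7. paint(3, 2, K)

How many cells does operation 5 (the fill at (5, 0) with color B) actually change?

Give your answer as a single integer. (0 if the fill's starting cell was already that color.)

Answer: 20

Derivation:
After op 1 paint(5,1,W):
WWWKKK
WWWKKK
BRWKKK
BRWWWW
RRWWWW
WWWWWW
After op 2 paint(2,2,W):
WWWKKK
WWWKKK
BRWKKK
BRWWWW
RRWWWW
WWWWWW
After op 3 paint(4,5,B):
WWWKKK
WWWKKK
BRWKKK
BRWWWW
RRWWWB
WWWWWW
After op 4 fill(0,4,B) [9 cells changed]:
WWWBBB
WWWBBB
BRWBBB
BRWWWW
RRWWWB
WWWWWW
After op 5 fill(5,0,B) [20 cells changed]:
BBBBBB
BBBBBB
BRBBBB
BRBBBB
RRBBBB
BBBBBB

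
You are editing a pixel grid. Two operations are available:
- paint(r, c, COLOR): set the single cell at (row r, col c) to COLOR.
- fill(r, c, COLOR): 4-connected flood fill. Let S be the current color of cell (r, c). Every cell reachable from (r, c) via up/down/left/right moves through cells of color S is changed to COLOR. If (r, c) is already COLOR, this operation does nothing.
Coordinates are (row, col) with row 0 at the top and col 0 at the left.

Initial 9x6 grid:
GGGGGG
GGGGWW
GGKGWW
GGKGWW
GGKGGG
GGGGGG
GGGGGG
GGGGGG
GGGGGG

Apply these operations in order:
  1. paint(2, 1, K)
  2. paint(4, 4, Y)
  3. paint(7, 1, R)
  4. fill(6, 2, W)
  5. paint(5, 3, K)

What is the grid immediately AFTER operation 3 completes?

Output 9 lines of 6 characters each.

After op 1 paint(2,1,K):
GGGGGG
GGGGWW
GKKGWW
GGKGWW
GGKGGG
GGGGGG
GGGGGG
GGGGGG
GGGGGG
After op 2 paint(4,4,Y):
GGGGGG
GGGGWW
GKKGWW
GGKGWW
GGKGYG
GGGGGG
GGGGGG
GGGGGG
GGGGGG
After op 3 paint(7,1,R):
GGGGGG
GGGGWW
GKKGWW
GGKGWW
GGKGYG
GGGGGG
GGGGGG
GRGGGG
GGGGGG

Answer: GGGGGG
GGGGWW
GKKGWW
GGKGWW
GGKGYG
GGGGGG
GGGGGG
GRGGGG
GGGGGG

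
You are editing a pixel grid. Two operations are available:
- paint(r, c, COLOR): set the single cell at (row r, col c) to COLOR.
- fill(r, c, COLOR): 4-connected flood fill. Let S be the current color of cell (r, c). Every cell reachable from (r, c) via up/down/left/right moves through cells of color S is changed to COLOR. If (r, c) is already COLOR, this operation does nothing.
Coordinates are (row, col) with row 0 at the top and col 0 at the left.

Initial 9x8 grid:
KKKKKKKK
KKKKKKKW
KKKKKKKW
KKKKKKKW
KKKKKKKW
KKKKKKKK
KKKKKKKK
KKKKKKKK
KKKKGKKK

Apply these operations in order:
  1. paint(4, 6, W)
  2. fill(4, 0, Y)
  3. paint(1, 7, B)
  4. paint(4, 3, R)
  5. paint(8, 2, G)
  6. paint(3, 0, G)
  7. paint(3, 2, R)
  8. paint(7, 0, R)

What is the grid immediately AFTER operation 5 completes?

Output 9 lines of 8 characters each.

Answer: YYYYYYYY
YYYYYYYB
YYYYYYYW
YYYYYYYW
YYYRYYWW
YYYYYYYY
YYYYYYYY
YYYYYYYY
YYGYGYYY

Derivation:
After op 1 paint(4,6,W):
KKKKKKKK
KKKKKKKW
KKKKKKKW
KKKKKKKW
KKKKKKWW
KKKKKKKK
KKKKKKKK
KKKKKKKK
KKKKGKKK
After op 2 fill(4,0,Y) [66 cells changed]:
YYYYYYYY
YYYYYYYW
YYYYYYYW
YYYYYYYW
YYYYYYWW
YYYYYYYY
YYYYYYYY
YYYYYYYY
YYYYGYYY
After op 3 paint(1,7,B):
YYYYYYYY
YYYYYYYB
YYYYYYYW
YYYYYYYW
YYYYYYWW
YYYYYYYY
YYYYYYYY
YYYYYYYY
YYYYGYYY
After op 4 paint(4,3,R):
YYYYYYYY
YYYYYYYB
YYYYYYYW
YYYYYYYW
YYYRYYWW
YYYYYYYY
YYYYYYYY
YYYYYYYY
YYYYGYYY
After op 5 paint(8,2,G):
YYYYYYYY
YYYYYYYB
YYYYYYYW
YYYYYYYW
YYYRYYWW
YYYYYYYY
YYYYYYYY
YYYYYYYY
YYGYGYYY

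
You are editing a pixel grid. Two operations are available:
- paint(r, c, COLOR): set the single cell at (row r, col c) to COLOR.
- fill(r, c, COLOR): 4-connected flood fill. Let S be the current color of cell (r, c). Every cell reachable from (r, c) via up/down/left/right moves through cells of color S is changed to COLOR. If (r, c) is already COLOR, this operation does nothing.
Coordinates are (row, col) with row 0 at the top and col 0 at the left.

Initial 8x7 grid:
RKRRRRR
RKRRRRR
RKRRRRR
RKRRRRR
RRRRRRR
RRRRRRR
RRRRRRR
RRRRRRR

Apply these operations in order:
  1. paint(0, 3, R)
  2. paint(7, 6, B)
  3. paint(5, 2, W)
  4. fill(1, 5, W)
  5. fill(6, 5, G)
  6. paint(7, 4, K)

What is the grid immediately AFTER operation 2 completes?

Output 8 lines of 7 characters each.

After op 1 paint(0,3,R):
RKRRRRR
RKRRRRR
RKRRRRR
RKRRRRR
RRRRRRR
RRRRRRR
RRRRRRR
RRRRRRR
After op 2 paint(7,6,B):
RKRRRRR
RKRRRRR
RKRRRRR
RKRRRRR
RRRRRRR
RRRRRRR
RRRRRRR
RRRRRRB

Answer: RKRRRRR
RKRRRRR
RKRRRRR
RKRRRRR
RRRRRRR
RRRRRRR
RRRRRRR
RRRRRRB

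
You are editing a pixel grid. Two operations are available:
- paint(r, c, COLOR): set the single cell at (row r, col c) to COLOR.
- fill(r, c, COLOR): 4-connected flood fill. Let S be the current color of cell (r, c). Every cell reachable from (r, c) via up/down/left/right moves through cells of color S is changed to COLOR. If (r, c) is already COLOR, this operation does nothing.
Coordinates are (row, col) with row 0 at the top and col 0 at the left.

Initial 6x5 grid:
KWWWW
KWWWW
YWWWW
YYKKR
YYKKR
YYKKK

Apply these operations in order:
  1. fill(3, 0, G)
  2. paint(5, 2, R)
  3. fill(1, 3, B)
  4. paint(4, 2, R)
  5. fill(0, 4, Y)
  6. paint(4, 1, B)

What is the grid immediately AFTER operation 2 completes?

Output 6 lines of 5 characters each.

Answer: KWWWW
KWWWW
GWWWW
GGKKR
GGKKR
GGRKK

Derivation:
After op 1 fill(3,0,G) [7 cells changed]:
KWWWW
KWWWW
GWWWW
GGKKR
GGKKR
GGKKK
After op 2 paint(5,2,R):
KWWWW
KWWWW
GWWWW
GGKKR
GGKKR
GGRKK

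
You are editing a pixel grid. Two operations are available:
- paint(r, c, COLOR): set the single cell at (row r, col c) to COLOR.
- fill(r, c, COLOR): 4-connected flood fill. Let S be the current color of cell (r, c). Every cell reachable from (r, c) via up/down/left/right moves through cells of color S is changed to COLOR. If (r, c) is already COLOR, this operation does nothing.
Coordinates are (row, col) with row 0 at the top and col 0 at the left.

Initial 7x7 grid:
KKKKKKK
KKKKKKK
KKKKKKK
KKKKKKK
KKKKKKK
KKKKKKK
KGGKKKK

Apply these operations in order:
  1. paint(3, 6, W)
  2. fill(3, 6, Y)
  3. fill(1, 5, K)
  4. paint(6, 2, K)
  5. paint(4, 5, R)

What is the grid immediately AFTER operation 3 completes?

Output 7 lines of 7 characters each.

After op 1 paint(3,6,W):
KKKKKKK
KKKKKKK
KKKKKKK
KKKKKKW
KKKKKKK
KKKKKKK
KGGKKKK
After op 2 fill(3,6,Y) [1 cells changed]:
KKKKKKK
KKKKKKK
KKKKKKK
KKKKKKY
KKKKKKK
KKKKKKK
KGGKKKK
After op 3 fill(1,5,K) [0 cells changed]:
KKKKKKK
KKKKKKK
KKKKKKK
KKKKKKY
KKKKKKK
KKKKKKK
KGGKKKK

Answer: KKKKKKK
KKKKKKK
KKKKKKK
KKKKKKY
KKKKKKK
KKKKKKK
KGGKKKK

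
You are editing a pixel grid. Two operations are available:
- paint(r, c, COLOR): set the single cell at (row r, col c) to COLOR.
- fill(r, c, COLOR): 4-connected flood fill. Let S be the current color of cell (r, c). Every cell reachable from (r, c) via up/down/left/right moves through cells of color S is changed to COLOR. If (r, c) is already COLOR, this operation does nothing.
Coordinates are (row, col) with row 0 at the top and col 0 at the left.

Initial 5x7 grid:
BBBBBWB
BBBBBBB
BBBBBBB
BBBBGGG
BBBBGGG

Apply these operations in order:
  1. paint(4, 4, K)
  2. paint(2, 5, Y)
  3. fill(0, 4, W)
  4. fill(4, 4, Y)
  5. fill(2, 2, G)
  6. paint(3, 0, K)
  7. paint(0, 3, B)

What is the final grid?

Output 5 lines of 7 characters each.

After op 1 paint(4,4,K):
BBBBBWB
BBBBBBB
BBBBBBB
BBBBGGG
BBBBKGG
After op 2 paint(2,5,Y):
BBBBBWB
BBBBBBB
BBBBBYB
BBBBGGG
BBBBKGG
After op 3 fill(0,4,W) [27 cells changed]:
WWWWWWW
WWWWWWW
WWWWWYW
WWWWGGG
WWWWKGG
After op 4 fill(4,4,Y) [1 cells changed]:
WWWWWWW
WWWWWWW
WWWWWYW
WWWWGGG
WWWWYGG
After op 5 fill(2,2,G) [28 cells changed]:
GGGGGGG
GGGGGGG
GGGGGYG
GGGGGGG
GGGGYGG
After op 6 paint(3,0,K):
GGGGGGG
GGGGGGG
GGGGGYG
KGGGGGG
GGGGYGG
After op 7 paint(0,3,B):
GGGBGGG
GGGGGGG
GGGGGYG
KGGGGGG
GGGGYGG

Answer: GGGBGGG
GGGGGGG
GGGGGYG
KGGGGGG
GGGGYGG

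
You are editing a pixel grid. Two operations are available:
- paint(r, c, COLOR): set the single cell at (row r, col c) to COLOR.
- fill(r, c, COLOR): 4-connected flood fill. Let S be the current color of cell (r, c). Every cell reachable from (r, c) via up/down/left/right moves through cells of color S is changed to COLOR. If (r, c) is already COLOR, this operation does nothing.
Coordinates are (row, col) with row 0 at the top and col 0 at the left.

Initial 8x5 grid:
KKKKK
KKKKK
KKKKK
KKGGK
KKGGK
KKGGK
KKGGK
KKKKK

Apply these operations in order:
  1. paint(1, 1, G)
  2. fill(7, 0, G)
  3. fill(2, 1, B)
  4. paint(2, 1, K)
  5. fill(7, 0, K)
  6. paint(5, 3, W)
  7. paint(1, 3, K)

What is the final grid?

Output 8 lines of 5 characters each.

Answer: KKKKK
KKKKK
KKKKK
KKKKK
KKKKK
KKKWK
KKKKK
KKKKK

Derivation:
After op 1 paint(1,1,G):
KKKKK
KGKKK
KKKKK
KKGGK
KKGGK
KKGGK
KKGGK
KKKKK
After op 2 fill(7,0,G) [31 cells changed]:
GGGGG
GGGGG
GGGGG
GGGGG
GGGGG
GGGGG
GGGGG
GGGGG
After op 3 fill(2,1,B) [40 cells changed]:
BBBBB
BBBBB
BBBBB
BBBBB
BBBBB
BBBBB
BBBBB
BBBBB
After op 4 paint(2,1,K):
BBBBB
BBBBB
BKBBB
BBBBB
BBBBB
BBBBB
BBBBB
BBBBB
After op 5 fill(7,0,K) [39 cells changed]:
KKKKK
KKKKK
KKKKK
KKKKK
KKKKK
KKKKK
KKKKK
KKKKK
After op 6 paint(5,3,W):
KKKKK
KKKKK
KKKKK
KKKKK
KKKKK
KKKWK
KKKKK
KKKKK
After op 7 paint(1,3,K):
KKKKK
KKKKK
KKKKK
KKKKK
KKKKK
KKKWK
KKKKK
KKKKK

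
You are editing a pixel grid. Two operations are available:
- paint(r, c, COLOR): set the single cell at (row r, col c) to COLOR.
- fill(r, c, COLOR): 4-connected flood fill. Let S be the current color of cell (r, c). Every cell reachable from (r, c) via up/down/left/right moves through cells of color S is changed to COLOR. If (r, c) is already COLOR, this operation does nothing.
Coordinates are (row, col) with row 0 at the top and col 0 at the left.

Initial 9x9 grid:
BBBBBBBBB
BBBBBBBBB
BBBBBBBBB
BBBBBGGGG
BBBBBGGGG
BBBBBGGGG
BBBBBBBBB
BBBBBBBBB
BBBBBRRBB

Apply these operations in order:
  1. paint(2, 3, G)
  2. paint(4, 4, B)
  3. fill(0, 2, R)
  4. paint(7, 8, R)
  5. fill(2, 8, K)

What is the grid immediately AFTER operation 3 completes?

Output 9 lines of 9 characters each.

Answer: RRRRRRRRR
RRRRRRRRR
RRRGRRRRR
RRRRRGGGG
RRRRRGGGG
RRRRRGGGG
RRRRRRRRR
RRRRRRRRR
RRRRRRRRR

Derivation:
After op 1 paint(2,3,G):
BBBBBBBBB
BBBBBBBBB
BBBGBBBBB
BBBBBGGGG
BBBBBGGGG
BBBBBGGGG
BBBBBBBBB
BBBBBBBBB
BBBBBRRBB
After op 2 paint(4,4,B):
BBBBBBBBB
BBBBBBBBB
BBBGBBBBB
BBBBBGGGG
BBBBBGGGG
BBBBBGGGG
BBBBBBBBB
BBBBBBBBB
BBBBBRRBB
After op 3 fill(0,2,R) [66 cells changed]:
RRRRRRRRR
RRRRRRRRR
RRRGRRRRR
RRRRRGGGG
RRRRRGGGG
RRRRRGGGG
RRRRRRRRR
RRRRRRRRR
RRRRRRRRR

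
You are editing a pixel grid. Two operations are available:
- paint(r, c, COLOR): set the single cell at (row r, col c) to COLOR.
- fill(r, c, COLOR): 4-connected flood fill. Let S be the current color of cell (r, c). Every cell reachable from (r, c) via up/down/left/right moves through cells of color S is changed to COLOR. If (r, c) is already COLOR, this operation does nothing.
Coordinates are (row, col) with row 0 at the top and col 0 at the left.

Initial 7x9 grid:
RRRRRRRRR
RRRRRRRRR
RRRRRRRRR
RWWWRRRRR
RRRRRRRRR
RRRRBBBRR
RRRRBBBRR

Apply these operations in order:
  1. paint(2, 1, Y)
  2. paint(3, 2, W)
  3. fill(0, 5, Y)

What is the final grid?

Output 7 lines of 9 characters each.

After op 1 paint(2,1,Y):
RRRRRRRRR
RRRRRRRRR
RYRRRRRRR
RWWWRRRRR
RRRRRRRRR
RRRRBBBRR
RRRRBBBRR
After op 2 paint(3,2,W):
RRRRRRRRR
RRRRRRRRR
RYRRRRRRR
RWWWRRRRR
RRRRRRRRR
RRRRBBBRR
RRRRBBBRR
After op 3 fill(0,5,Y) [53 cells changed]:
YYYYYYYYY
YYYYYYYYY
YYYYYYYYY
YWWWYYYYY
YYYYYYYYY
YYYYBBBYY
YYYYBBBYY

Answer: YYYYYYYYY
YYYYYYYYY
YYYYYYYYY
YWWWYYYYY
YYYYYYYYY
YYYYBBBYY
YYYYBBBYY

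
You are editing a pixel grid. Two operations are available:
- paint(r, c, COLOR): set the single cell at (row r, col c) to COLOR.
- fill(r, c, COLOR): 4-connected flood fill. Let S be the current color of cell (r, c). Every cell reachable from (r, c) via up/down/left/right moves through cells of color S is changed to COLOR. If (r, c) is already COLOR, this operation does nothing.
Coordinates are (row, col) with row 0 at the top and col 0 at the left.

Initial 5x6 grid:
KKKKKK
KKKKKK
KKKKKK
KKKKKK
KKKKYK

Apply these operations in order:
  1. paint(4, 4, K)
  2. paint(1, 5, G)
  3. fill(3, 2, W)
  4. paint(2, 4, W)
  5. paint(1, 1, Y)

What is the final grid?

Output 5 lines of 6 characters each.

Answer: WWWWWW
WYWWWG
WWWWWW
WWWWWW
WWWWWW

Derivation:
After op 1 paint(4,4,K):
KKKKKK
KKKKKK
KKKKKK
KKKKKK
KKKKKK
After op 2 paint(1,5,G):
KKKKKK
KKKKKG
KKKKKK
KKKKKK
KKKKKK
After op 3 fill(3,2,W) [29 cells changed]:
WWWWWW
WWWWWG
WWWWWW
WWWWWW
WWWWWW
After op 4 paint(2,4,W):
WWWWWW
WWWWWG
WWWWWW
WWWWWW
WWWWWW
After op 5 paint(1,1,Y):
WWWWWW
WYWWWG
WWWWWW
WWWWWW
WWWWWW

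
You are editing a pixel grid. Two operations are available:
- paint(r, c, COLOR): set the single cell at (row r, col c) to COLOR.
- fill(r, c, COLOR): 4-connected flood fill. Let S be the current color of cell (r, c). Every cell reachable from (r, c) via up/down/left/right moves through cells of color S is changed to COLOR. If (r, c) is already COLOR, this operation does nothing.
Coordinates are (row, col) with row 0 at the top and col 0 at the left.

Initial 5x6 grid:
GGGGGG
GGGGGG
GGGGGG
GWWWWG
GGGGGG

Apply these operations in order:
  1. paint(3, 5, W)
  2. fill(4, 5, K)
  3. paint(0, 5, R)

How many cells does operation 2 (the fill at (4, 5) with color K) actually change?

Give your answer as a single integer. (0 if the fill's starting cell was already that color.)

Answer: 25

Derivation:
After op 1 paint(3,5,W):
GGGGGG
GGGGGG
GGGGGG
GWWWWW
GGGGGG
After op 2 fill(4,5,K) [25 cells changed]:
KKKKKK
KKKKKK
KKKKKK
KWWWWW
KKKKKK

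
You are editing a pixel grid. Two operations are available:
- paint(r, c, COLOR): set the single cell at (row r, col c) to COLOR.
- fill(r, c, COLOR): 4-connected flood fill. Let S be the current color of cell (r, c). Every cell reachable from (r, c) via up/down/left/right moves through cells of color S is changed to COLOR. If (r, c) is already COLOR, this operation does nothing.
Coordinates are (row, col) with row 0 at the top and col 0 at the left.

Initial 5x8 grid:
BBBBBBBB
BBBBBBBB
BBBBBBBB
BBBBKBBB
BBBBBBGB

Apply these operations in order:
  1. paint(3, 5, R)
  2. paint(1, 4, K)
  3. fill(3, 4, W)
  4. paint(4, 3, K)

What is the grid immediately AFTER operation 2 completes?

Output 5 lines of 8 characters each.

Answer: BBBBBBBB
BBBBKBBB
BBBBBBBB
BBBBKRBB
BBBBBBGB

Derivation:
After op 1 paint(3,5,R):
BBBBBBBB
BBBBBBBB
BBBBBBBB
BBBBKRBB
BBBBBBGB
After op 2 paint(1,4,K):
BBBBBBBB
BBBBKBBB
BBBBBBBB
BBBBKRBB
BBBBBBGB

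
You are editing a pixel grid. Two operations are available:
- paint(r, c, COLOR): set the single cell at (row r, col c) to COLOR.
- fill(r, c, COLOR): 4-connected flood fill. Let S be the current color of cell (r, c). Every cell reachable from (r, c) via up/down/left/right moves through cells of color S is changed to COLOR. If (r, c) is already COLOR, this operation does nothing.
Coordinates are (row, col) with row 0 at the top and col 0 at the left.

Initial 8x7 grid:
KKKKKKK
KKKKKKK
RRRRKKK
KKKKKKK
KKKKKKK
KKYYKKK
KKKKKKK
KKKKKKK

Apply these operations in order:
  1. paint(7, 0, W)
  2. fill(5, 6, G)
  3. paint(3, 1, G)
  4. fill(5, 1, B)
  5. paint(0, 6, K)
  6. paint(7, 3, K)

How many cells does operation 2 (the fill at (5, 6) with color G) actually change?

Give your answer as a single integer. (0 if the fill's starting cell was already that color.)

After op 1 paint(7,0,W):
KKKKKKK
KKKKKKK
RRRRKKK
KKKKKKK
KKKKKKK
KKYYKKK
KKKKKKK
WKKKKKK
After op 2 fill(5,6,G) [49 cells changed]:
GGGGGGG
GGGGGGG
RRRRGGG
GGGGGGG
GGGGGGG
GGYYGGG
GGGGGGG
WGGGGGG

Answer: 49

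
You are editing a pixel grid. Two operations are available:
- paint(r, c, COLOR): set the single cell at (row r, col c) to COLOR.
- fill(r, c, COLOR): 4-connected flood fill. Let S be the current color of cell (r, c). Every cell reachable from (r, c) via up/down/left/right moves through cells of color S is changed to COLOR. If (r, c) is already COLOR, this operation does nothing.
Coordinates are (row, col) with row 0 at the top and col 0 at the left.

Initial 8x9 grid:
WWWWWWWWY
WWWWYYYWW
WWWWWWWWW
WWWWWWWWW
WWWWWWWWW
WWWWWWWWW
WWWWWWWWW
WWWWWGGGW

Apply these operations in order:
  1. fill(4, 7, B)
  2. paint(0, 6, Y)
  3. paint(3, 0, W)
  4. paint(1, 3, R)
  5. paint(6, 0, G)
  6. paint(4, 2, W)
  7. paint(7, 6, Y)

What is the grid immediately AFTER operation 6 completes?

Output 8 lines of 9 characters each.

Answer: BBBBBBYBY
BBBRYYYBB
BBBBBBBBB
WBBBBBBBB
BBWBBBBBB
BBBBBBBBB
GBBBBBBBB
BBBBBGGGB

Derivation:
After op 1 fill(4,7,B) [65 cells changed]:
BBBBBBBBY
BBBBYYYBB
BBBBBBBBB
BBBBBBBBB
BBBBBBBBB
BBBBBBBBB
BBBBBBBBB
BBBBBGGGB
After op 2 paint(0,6,Y):
BBBBBBYBY
BBBBYYYBB
BBBBBBBBB
BBBBBBBBB
BBBBBBBBB
BBBBBBBBB
BBBBBBBBB
BBBBBGGGB
After op 3 paint(3,0,W):
BBBBBBYBY
BBBBYYYBB
BBBBBBBBB
WBBBBBBBB
BBBBBBBBB
BBBBBBBBB
BBBBBBBBB
BBBBBGGGB
After op 4 paint(1,3,R):
BBBBBBYBY
BBBRYYYBB
BBBBBBBBB
WBBBBBBBB
BBBBBBBBB
BBBBBBBBB
BBBBBBBBB
BBBBBGGGB
After op 5 paint(6,0,G):
BBBBBBYBY
BBBRYYYBB
BBBBBBBBB
WBBBBBBBB
BBBBBBBBB
BBBBBBBBB
GBBBBBBBB
BBBBBGGGB
After op 6 paint(4,2,W):
BBBBBBYBY
BBBRYYYBB
BBBBBBBBB
WBBBBBBBB
BBWBBBBBB
BBBBBBBBB
GBBBBBBBB
BBBBBGGGB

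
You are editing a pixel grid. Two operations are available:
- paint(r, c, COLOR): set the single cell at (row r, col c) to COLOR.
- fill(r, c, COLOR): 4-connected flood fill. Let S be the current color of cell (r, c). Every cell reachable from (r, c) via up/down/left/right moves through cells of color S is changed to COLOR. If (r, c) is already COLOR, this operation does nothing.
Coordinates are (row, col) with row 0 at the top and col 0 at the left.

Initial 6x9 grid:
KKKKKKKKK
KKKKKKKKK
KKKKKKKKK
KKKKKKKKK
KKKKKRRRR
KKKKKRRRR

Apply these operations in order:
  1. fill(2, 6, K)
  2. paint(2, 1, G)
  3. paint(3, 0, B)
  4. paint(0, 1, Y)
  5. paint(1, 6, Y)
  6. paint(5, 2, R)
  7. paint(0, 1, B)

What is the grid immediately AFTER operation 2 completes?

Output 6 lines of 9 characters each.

After op 1 fill(2,6,K) [0 cells changed]:
KKKKKKKKK
KKKKKKKKK
KKKKKKKKK
KKKKKKKKK
KKKKKRRRR
KKKKKRRRR
After op 2 paint(2,1,G):
KKKKKKKKK
KKKKKKKKK
KGKKKKKKK
KKKKKKKKK
KKKKKRRRR
KKKKKRRRR

Answer: KKKKKKKKK
KKKKKKKKK
KGKKKKKKK
KKKKKKKKK
KKKKKRRRR
KKKKKRRRR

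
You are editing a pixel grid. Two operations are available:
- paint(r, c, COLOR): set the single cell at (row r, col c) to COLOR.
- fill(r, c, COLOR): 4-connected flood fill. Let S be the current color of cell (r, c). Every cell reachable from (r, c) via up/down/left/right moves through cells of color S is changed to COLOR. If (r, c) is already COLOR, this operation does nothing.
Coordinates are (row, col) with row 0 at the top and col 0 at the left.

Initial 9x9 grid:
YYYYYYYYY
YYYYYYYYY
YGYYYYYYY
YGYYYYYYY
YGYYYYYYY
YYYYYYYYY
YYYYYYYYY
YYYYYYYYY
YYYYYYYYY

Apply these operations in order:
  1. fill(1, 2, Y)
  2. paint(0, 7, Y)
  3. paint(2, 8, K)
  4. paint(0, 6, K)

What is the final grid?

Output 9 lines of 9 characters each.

Answer: YYYYYYKYY
YYYYYYYYY
YGYYYYYYK
YGYYYYYYY
YGYYYYYYY
YYYYYYYYY
YYYYYYYYY
YYYYYYYYY
YYYYYYYYY

Derivation:
After op 1 fill(1,2,Y) [0 cells changed]:
YYYYYYYYY
YYYYYYYYY
YGYYYYYYY
YGYYYYYYY
YGYYYYYYY
YYYYYYYYY
YYYYYYYYY
YYYYYYYYY
YYYYYYYYY
After op 2 paint(0,7,Y):
YYYYYYYYY
YYYYYYYYY
YGYYYYYYY
YGYYYYYYY
YGYYYYYYY
YYYYYYYYY
YYYYYYYYY
YYYYYYYYY
YYYYYYYYY
After op 3 paint(2,8,K):
YYYYYYYYY
YYYYYYYYY
YGYYYYYYK
YGYYYYYYY
YGYYYYYYY
YYYYYYYYY
YYYYYYYYY
YYYYYYYYY
YYYYYYYYY
After op 4 paint(0,6,K):
YYYYYYKYY
YYYYYYYYY
YGYYYYYYK
YGYYYYYYY
YGYYYYYYY
YYYYYYYYY
YYYYYYYYY
YYYYYYYYY
YYYYYYYYY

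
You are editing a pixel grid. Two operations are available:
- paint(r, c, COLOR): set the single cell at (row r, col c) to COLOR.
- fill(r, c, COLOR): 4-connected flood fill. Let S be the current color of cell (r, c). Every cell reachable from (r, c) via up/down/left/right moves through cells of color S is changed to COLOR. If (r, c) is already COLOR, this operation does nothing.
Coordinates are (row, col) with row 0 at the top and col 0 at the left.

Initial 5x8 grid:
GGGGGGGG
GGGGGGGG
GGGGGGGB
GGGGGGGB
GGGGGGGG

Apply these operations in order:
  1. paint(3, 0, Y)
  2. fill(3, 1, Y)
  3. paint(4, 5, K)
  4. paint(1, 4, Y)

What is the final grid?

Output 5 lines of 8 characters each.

Answer: YYYYYYYY
YYYYYYYY
YYYYYYYB
YYYYYYYB
YYYYYKYY

Derivation:
After op 1 paint(3,0,Y):
GGGGGGGG
GGGGGGGG
GGGGGGGB
YGGGGGGB
GGGGGGGG
After op 2 fill(3,1,Y) [37 cells changed]:
YYYYYYYY
YYYYYYYY
YYYYYYYB
YYYYYYYB
YYYYYYYY
After op 3 paint(4,5,K):
YYYYYYYY
YYYYYYYY
YYYYYYYB
YYYYYYYB
YYYYYKYY
After op 4 paint(1,4,Y):
YYYYYYYY
YYYYYYYY
YYYYYYYB
YYYYYYYB
YYYYYKYY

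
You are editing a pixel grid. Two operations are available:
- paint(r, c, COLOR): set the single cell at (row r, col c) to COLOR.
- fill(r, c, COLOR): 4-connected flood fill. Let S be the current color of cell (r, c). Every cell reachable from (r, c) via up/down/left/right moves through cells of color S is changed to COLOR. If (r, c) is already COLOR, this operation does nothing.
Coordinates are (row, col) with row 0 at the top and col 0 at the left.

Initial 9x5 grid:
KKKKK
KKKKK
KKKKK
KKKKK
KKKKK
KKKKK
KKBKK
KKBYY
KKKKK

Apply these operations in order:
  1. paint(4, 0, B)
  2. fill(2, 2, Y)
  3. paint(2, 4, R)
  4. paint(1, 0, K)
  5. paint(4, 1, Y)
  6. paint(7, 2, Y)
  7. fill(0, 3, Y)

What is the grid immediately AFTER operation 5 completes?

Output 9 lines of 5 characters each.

After op 1 paint(4,0,B):
KKKKK
KKKKK
KKKKK
KKKKK
BKKKK
KKKKK
KKBKK
KKBYY
KKKKK
After op 2 fill(2,2,Y) [40 cells changed]:
YYYYY
YYYYY
YYYYY
YYYYY
BYYYY
YYYYY
YYBYY
YYBYY
YYYYY
After op 3 paint(2,4,R):
YYYYY
YYYYY
YYYYR
YYYYY
BYYYY
YYYYY
YYBYY
YYBYY
YYYYY
After op 4 paint(1,0,K):
YYYYY
KYYYY
YYYYR
YYYYY
BYYYY
YYYYY
YYBYY
YYBYY
YYYYY
After op 5 paint(4,1,Y):
YYYYY
KYYYY
YYYYR
YYYYY
BYYYY
YYYYY
YYBYY
YYBYY
YYYYY

Answer: YYYYY
KYYYY
YYYYR
YYYYY
BYYYY
YYYYY
YYBYY
YYBYY
YYYYY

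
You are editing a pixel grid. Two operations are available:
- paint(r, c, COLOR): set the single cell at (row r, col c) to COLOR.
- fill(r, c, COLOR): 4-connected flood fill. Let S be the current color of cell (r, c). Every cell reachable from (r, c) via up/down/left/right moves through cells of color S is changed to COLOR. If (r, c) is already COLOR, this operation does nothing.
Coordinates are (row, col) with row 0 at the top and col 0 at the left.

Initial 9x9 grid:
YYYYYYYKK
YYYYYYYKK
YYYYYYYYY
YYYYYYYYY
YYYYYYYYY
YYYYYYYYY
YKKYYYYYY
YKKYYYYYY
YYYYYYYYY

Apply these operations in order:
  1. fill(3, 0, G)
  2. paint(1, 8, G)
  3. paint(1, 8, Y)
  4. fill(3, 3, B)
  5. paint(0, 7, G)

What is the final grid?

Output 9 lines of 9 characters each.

After op 1 fill(3,0,G) [73 cells changed]:
GGGGGGGKK
GGGGGGGKK
GGGGGGGGG
GGGGGGGGG
GGGGGGGGG
GGGGGGGGG
GKKGGGGGG
GKKGGGGGG
GGGGGGGGG
After op 2 paint(1,8,G):
GGGGGGGKK
GGGGGGGKG
GGGGGGGGG
GGGGGGGGG
GGGGGGGGG
GGGGGGGGG
GKKGGGGGG
GKKGGGGGG
GGGGGGGGG
After op 3 paint(1,8,Y):
GGGGGGGKK
GGGGGGGKY
GGGGGGGGG
GGGGGGGGG
GGGGGGGGG
GGGGGGGGG
GKKGGGGGG
GKKGGGGGG
GGGGGGGGG
After op 4 fill(3,3,B) [73 cells changed]:
BBBBBBBKK
BBBBBBBKY
BBBBBBBBB
BBBBBBBBB
BBBBBBBBB
BBBBBBBBB
BKKBBBBBB
BKKBBBBBB
BBBBBBBBB
After op 5 paint(0,7,G):
BBBBBBBGK
BBBBBBBKY
BBBBBBBBB
BBBBBBBBB
BBBBBBBBB
BBBBBBBBB
BKKBBBBBB
BKKBBBBBB
BBBBBBBBB

Answer: BBBBBBBGK
BBBBBBBKY
BBBBBBBBB
BBBBBBBBB
BBBBBBBBB
BBBBBBBBB
BKKBBBBBB
BKKBBBBBB
BBBBBBBBB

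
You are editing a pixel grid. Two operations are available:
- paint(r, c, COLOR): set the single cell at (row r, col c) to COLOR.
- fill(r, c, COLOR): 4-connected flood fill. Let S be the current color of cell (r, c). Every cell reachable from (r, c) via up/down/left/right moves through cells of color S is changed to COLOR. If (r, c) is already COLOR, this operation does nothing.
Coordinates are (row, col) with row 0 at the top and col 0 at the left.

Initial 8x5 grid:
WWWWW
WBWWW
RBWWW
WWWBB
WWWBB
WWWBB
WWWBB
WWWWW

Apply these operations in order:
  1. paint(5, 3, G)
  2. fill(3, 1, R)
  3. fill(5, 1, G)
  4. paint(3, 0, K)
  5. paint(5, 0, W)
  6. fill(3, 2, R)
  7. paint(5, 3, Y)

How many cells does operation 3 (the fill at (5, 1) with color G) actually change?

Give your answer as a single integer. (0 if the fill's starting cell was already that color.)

Answer: 30

Derivation:
After op 1 paint(5,3,G):
WWWWW
WBWWW
RBWWW
WWWBB
WWWBB
WWWGB
WWWBB
WWWWW
After op 2 fill(3,1,R) [29 cells changed]:
RRRRR
RBRRR
RBRRR
RRRBB
RRRBB
RRRGB
RRRBB
RRRRR
After op 3 fill(5,1,G) [30 cells changed]:
GGGGG
GBGGG
GBGGG
GGGBB
GGGBB
GGGGB
GGGBB
GGGGG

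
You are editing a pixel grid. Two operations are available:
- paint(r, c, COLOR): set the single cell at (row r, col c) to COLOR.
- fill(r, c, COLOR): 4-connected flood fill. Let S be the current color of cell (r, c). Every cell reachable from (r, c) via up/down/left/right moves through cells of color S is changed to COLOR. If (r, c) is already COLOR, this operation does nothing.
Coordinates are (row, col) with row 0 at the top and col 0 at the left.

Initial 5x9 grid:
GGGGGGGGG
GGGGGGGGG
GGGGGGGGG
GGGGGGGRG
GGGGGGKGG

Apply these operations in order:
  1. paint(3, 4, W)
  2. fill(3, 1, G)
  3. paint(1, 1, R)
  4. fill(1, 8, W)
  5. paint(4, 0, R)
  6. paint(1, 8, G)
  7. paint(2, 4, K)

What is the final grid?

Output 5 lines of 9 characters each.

Answer: WWWWWWWWW
WRWWWWWWG
WWWWKWWWW
WWWWWWWRW
RWWWWWKWW

Derivation:
After op 1 paint(3,4,W):
GGGGGGGGG
GGGGGGGGG
GGGGGGGGG
GGGGWGGRG
GGGGGGKGG
After op 2 fill(3,1,G) [0 cells changed]:
GGGGGGGGG
GGGGGGGGG
GGGGGGGGG
GGGGWGGRG
GGGGGGKGG
After op 3 paint(1,1,R):
GGGGGGGGG
GRGGGGGGG
GGGGGGGGG
GGGGWGGRG
GGGGGGKGG
After op 4 fill(1,8,W) [41 cells changed]:
WWWWWWWWW
WRWWWWWWW
WWWWWWWWW
WWWWWWWRW
WWWWWWKWW
After op 5 paint(4,0,R):
WWWWWWWWW
WRWWWWWWW
WWWWWWWWW
WWWWWWWRW
RWWWWWKWW
After op 6 paint(1,8,G):
WWWWWWWWW
WRWWWWWWG
WWWWWWWWW
WWWWWWWRW
RWWWWWKWW
After op 7 paint(2,4,K):
WWWWWWWWW
WRWWWWWWG
WWWWKWWWW
WWWWWWWRW
RWWWWWKWW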